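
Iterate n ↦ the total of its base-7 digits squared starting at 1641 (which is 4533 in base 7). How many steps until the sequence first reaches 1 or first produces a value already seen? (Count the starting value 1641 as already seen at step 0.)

7

1641 = (4,5,3,3)_7 → 4² + 5² + 3² + 3² = 16 + 25 + 9 + 9 = 59
59 = (1,1,3)_7 → 1² + 1² + 3² = 1 + 1 + 9 = 11
11 = (1,4)_7 → 1² + 4² = 1 + 16 = 17
17 = (2,3)_7 → 2² + 3² = 4 + 9 = 13
13 = (1,6)_7 → 1² + 6² = 1 + 36 = 37
37 = (5,2)_7 → 5² + 2² = 25 + 4 = 29
29 = (4,1)_7 → 4² + 1² = 16 + 1 = 17  — 17 repeats.
That took 7 steps.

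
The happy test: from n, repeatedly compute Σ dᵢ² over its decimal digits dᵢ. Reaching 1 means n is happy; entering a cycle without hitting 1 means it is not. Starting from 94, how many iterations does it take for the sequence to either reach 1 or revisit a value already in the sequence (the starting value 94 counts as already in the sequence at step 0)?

94 → 9² + 4² = 81 + 16 = 97
97 → 9² + 7² = 81 + 49 = 130
130 → 1² + 3² + 0² = 1 + 9 + 0 = 10
10 → 1² + 0² = 1 + 0 = 1  — reached 1.
That took 4 steps.

4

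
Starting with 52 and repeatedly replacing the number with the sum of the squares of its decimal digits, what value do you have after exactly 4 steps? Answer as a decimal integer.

52 → 5² + 2² = 29
29 → 2² + 9² = 85
85 → 8² + 5² = 89
89 → 8² + 9² = 145

145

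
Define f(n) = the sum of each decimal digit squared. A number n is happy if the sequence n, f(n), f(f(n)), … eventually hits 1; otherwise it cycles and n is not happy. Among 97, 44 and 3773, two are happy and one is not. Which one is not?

97: 97 → 130 → 10 → 1  — reaches 1 (happy)
44: 44 → 32 → 13 → 10 → 1  — reaches 1 (happy)
3773: 3773 → 116 → 38 → 73 → 58 → 89 → 145 → 42 → 20 → 4 → 16 → 37 → 58  — repeats 58 (not happy)

3773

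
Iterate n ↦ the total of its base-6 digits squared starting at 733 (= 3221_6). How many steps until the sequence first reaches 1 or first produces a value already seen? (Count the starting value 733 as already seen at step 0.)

733 = (3,2,2,1)_6 → 3² + 2² + 2² + 1² = 9 + 4 + 4 + 1 = 18
18 = (3,0)_6 → 3² + 0² = 9 + 0 = 9
9 = (1,3)_6 → 1² + 3² = 1 + 9 = 10
10 = (1,4)_6 → 1² + 4² = 1 + 16 = 17
17 = (2,5)_6 → 2² + 5² = 4 + 25 = 29
29 = (4,5)_6 → 4² + 5² = 16 + 25 = 41
41 = (1,0,5)_6 → 1² + 0² + 5² = 1 + 0 + 25 = 26
26 = (4,2)_6 → 4² + 2² = 16 + 4 = 20
20 = (3,2)_6 → 3² + 2² = 9 + 4 = 13
13 = (2,1)_6 → 2² + 1² = 4 + 1 = 5
5 = (5)_6 → 5² = 25
25 = (4,1)_6 → 4² + 1² = 16 + 1 = 17  — 17 repeats.
That took 12 steps.

12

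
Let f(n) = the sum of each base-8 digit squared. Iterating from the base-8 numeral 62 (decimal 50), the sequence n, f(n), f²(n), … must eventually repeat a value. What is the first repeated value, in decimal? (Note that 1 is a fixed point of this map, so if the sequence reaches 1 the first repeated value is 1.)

25

50 = (6,2)_8 → 6² + 2² = 40
40 = (5,0)_8 → 5² + 0² = 25
25 = (3,1)_8 → 3² + 1² = 10
10 = (1,2)_8 → 1² + 2² = 5
5 = (5)_8 → 5² = 25  — 25 already appeared earlier.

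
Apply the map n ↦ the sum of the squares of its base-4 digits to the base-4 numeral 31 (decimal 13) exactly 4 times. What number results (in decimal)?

1

13 = (3,1)_4 → 3² + 1² = 9 + 1 = 10
10 = (2,2)_4 → 2² + 2² = 4 + 4 = 8
8 = (2,0)_4 → 2² + 0² = 4 + 0 = 4
4 = (1,0)_4 → 1² + 0² = 1 + 0 = 1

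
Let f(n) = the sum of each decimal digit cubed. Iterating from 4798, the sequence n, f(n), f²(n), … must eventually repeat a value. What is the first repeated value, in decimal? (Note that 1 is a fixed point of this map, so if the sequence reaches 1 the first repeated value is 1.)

4798 → 4³ + 7³ + 9³ + 8³ = 64 + 343 + 729 + 512 = 1648
1648 → 1³ + 6³ + 4³ + 8³ = 1 + 216 + 64 + 512 = 793
793 → 7³ + 9³ + 3³ = 343 + 729 + 27 = 1099
1099 → 1³ + 0³ + 9³ + 9³ = 1 + 0 + 729 + 729 = 1459
1459 → 1³ + 4³ + 5³ + 9³ = 1 + 64 + 125 + 729 = 919
919 → 9³ + 1³ + 9³ = 729 + 1 + 729 = 1459  — 1459 already appeared earlier.

1459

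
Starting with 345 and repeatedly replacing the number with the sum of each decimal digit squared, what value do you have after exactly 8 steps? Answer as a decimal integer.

345 → 50
50 → 25
25 → 29
29 → 85
85 → 89
89 → 145
145 → 42
42 → 20

20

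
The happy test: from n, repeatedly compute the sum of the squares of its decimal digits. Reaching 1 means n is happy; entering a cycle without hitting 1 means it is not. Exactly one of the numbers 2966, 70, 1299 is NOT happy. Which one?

2966: 2966 → 157 → 75 → 74 → 65 → 61 → 37 → 58 → 89 → 145 → 42 → 20 → 4 → 16 → 37  — repeats 37 (not happy)
70: 70 → 49 → 97 → 130 → 10 → 1  — reaches 1 (happy)
1299: 1299 → 167 → 86 → 100 → 1  — reaches 1 (happy)

2966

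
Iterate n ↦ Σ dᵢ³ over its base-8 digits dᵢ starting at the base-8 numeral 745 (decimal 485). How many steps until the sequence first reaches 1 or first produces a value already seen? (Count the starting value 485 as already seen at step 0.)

7

485 = (7,4,5)_8 → 532
532 = (1,0,2,4)_8 → 73
73 = (1,1,1)_8 → 3
3 = (3)_8 → 27
27 = (3,3)_8 → 54
54 = (6,6)_8 → 432
432 = (6,6,0)_8 → 432  — 432 repeats.
That took 7 steps.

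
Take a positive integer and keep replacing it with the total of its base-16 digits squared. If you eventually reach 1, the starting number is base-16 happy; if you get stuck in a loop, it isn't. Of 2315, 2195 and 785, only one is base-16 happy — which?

785

2315: 2315 → 202 → 244 → 241 → 226 → 200 → 208 → 169 → 181 → 146 → 85 → 50 → 13 → 169  — repeats 169 (not base-16 happy)
2195: 2195 → 154 → 181 → 146 → 85 → 50 → 13 → 169 → 181  — repeats 181 (not base-16 happy)
785: 785 → 11 → 121 → 130 → 68 → 32 → 4 → 16 → 1  — reaches 1 (base-16 happy)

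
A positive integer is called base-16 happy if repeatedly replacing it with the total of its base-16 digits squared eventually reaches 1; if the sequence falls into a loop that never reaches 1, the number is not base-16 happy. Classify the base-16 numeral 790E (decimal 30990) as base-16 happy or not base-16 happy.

base-16 happy

30990 = (7,9,0,14)_16 → 7² + 9² + 0² + 14² = 326
326 = (1,4,6)_16 → 1² + 4² + 6² = 53
53 = (3,5)_16 → 3² + 5² = 34
34 = (2,2)_16 → 2² + 2² = 8
8 = (8)_16 → 8² = 64
64 = (4,0)_16 → 4² + 0² = 16
16 = (1,0)_16 → 1² + 0² = 1  — reached 1.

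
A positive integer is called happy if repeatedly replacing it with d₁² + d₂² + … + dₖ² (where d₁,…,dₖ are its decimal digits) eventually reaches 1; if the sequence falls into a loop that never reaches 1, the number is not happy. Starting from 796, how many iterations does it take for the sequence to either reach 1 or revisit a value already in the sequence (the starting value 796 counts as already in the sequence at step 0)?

11

796 → 7² + 9² + 6² = 49 + 81 + 36 = 166
166 → 1² + 6² + 6² = 1 + 36 + 36 = 73
73 → 7² + 3² = 49 + 9 = 58
58 → 5² + 8² = 25 + 64 = 89
89 → 8² + 9² = 64 + 81 = 145
145 → 1² + 4² + 5² = 1 + 16 + 25 = 42
42 → 4² + 2² = 16 + 4 = 20
20 → 2² + 0² = 4 + 0 = 4
4 → 4² = 16
16 → 1² + 6² = 1 + 36 = 37
37 → 3² + 7² = 9 + 49 = 58  — 58 repeats.
That took 11 steps.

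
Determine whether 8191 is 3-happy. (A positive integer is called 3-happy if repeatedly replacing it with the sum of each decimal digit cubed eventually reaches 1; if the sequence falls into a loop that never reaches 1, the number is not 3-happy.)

8191 → 8³ + 1³ + 9³ + 1³ = 1243
1243 → 1³ + 2³ + 4³ + 3³ = 100
100 → 1³ + 0³ + 0³ = 1  — reached 1.

3-happy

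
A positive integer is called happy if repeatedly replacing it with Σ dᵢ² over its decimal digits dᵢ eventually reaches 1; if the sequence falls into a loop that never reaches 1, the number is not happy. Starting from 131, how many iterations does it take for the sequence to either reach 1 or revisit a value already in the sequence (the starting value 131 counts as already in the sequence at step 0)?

11

131 → 1² + 3² + 1² = 1 + 9 + 1 = 11
11 → 1² + 1² = 1 + 1 = 2
2 → 2² = 4
4 → 4² = 16
16 → 1² + 6² = 1 + 36 = 37
37 → 3² + 7² = 9 + 49 = 58
58 → 5² + 8² = 25 + 64 = 89
89 → 8² + 9² = 64 + 81 = 145
145 → 1² + 4² + 5² = 1 + 16 + 25 = 42
42 → 4² + 2² = 16 + 4 = 20
20 → 2² + 0² = 4 + 0 = 4  — 4 repeats.
That took 11 steps.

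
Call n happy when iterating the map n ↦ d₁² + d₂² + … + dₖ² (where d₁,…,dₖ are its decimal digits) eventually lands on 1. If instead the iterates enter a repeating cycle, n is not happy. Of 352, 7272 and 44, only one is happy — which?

44

352: 352 → 38 → 73 → 58 → 89 → 145 → 42 → 20 → 4 → 16 → 37 → 58  — repeats 58 (not happy)
7272: 7272 → 106 → 37 → 58 → 89 → 145 → 42 → 20 → 4 → 16 → 37  — repeats 37 (not happy)
44: 44 → 32 → 13 → 10 → 1  — reaches 1 (happy)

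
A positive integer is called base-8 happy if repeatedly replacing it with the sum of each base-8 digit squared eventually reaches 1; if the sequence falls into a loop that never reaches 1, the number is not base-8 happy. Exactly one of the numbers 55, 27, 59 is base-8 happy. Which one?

55: 55 → 85 → 30 → 45 → 50 → 40 → 25 → 10 → 5 → 25  — repeats 25 (not base-8 happy)
27: 27 → 18 → 8 → 1  — reaches 1 (base-8 happy)
59: 59 → 58 → 53 → 61 → 74 → 6 → 36 → 32 → 16 → 4 → 16  — repeats 16 (not base-8 happy)

27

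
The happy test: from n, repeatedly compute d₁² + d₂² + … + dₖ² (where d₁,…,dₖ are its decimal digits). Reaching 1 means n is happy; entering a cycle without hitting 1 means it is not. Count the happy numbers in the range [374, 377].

374: 374 → 74 → 65 → 61 → 37 → 58 → 89 → 145 → 42 → 20 → 4 → 16 → 37  (repeats 37)
375: 375 → 83 → 73 → 58 → 89 → 145 → 42 → 20 → 4 → 16 → 37 → 58  (repeats 58)
376: 376 → 94 → 97 → 130 → 10 → 1  (reaches 1)
377: 377 → 107 → 50 → 25 → 29 → 85 → 89 → 145 → 42 → 20 → 4 → 16 → 37 → 58 → 89  (repeats 89)
happy: 376

1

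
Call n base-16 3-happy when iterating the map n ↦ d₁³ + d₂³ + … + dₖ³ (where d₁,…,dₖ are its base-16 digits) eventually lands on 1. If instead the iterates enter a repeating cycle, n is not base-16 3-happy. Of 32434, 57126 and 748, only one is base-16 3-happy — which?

748

32434: 32434 → 4426 → 1066 → 1072 → 91 → 1456 → 1456  — repeats 1456 (not base-16 3-happy)
57126: 57126 → 5796 → 1281 → 126 → 3087 → 5103 → 6147 → 540 → 1737 → 2673 → 1344 → 189 → 3528 → 4437 → 252 → 5103  — repeats 5103 (not base-16 3-happy)
748: 748 → 4480 → 514 → 16 → 1  — reaches 1 (base-16 3-happy)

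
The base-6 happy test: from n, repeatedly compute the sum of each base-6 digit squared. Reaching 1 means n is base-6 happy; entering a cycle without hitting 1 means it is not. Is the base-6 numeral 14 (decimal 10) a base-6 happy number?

10 = (1,4)_6 → 1² + 4² = 17
17 = (2,5)_6 → 2² + 5² = 29
29 = (4,5)_6 → 4² + 5² = 41
41 = (1,0,5)_6 → 1² + 0² + 5² = 26
26 = (4,2)_6 → 4² + 2² = 20
20 = (3,2)_6 → 3² + 2² = 13
13 = (2,1)_6 → 2² + 1² = 5
5 = (5)_6 → 5² = 25
25 = (4,1)_6 → 4² + 1² = 17  — 17 already seen; the sequence cycles without reaching 1.

not base-6 happy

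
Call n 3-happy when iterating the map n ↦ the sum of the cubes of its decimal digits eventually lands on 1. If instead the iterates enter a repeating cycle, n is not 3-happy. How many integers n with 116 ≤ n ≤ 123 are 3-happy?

1

116: 116 → 218 → 521 → 134 → 92 → 737 → 713 → 371 → 371  — not 3-happy
117: 117 → 345 → 216 → 225 → 141 → 66 → 432 → 99 → 1458 → 702 → 351 → 153 → 153  — not 3-happy
118: 118 → 514 → 190 → 730 → 370 → 370  — not 3-happy
119: 119 → 731 → 371 → 371  — not 3-happy
120: 120 → 9 → 729 → 1080 → 513 → 153 → 153  — not 3-happy
121: 121 → 10 → 1  — 3-happy
122: 122 → 17 → 344 → 155 → 251 → 134 → 92 → 737 → 713 → 371 → 371  — not 3-happy
123: 123 → 36 → 243 → 99 → 1458 → 702 → 351 → 153 → 153  — not 3-happy
3-happy: 121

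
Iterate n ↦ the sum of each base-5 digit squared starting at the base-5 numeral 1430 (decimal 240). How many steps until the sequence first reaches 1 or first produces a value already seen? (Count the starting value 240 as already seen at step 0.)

240 = (1,4,3,0)_5 → 1² + 4² + 3² + 0² = 1 + 16 + 9 + 0 = 26
26 = (1,0,1)_5 → 1² + 0² + 1² = 1 + 0 + 1 = 2
2 = (2)_5 → 2² = 4
4 = (4)_5 → 4² = 16
16 = (3,1)_5 → 3² + 1² = 9 + 1 = 10
10 = (2,0)_5 → 2² + 0² = 4 + 0 = 4  — 4 repeats.
That took 6 steps.

6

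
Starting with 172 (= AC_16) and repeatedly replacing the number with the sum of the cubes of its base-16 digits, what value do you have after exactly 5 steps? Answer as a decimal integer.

172 = (10,12)_16 → 10³ + 12³ = 1000 + 1728 = 2728
2728 = (10,10,8)_16 → 10³ + 10³ + 8³ = 1000 + 1000 + 512 = 2512
2512 = (9,13,0)_16 → 9³ + 13³ + 0³ = 729 + 2197 + 0 = 2926
2926 = (11,6,14)_16 → 11³ + 6³ + 14³ = 1331 + 216 + 2744 = 4291
4291 = (1,0,12,3)_16 → 1³ + 0³ + 12³ + 3³ = 1 + 0 + 1728 + 27 = 1756

1756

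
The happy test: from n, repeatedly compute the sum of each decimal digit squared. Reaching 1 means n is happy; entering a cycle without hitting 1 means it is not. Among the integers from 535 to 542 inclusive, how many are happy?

535: 535 → 59 → 106 → 37 → 58 → 89 → 145 → 42 → 20 → 4 → 16 → 37  (repeats 37)
536: 536 → 70 → 49 → 97 → 130 → 10 → 1  (reaches 1)
537: 537 → 83 → 73 → 58 → 89 → 145 → 42 → 20 → 4 → 16 → 37 → 58  (repeats 58)
538: 538 → 98 → 145 → 42 → 20 → 4 → 16 → 37 → 58 → 89 → 145  (repeats 145)
539: 539 → 115 → 27 → 53 → 34 → 25 → 29 → 85 → 89 → 145 → 42 → 20 → 4 → 16 → 37 → 58 → 89  (repeats 89)
540: 540 → 41 → 17 → 50 → 25 → 29 → 85 → 89 → 145 → 42 → 20 → 4 → 16 → 37 → 58 → 89  (repeats 89)
541: 541 → 42 → 20 → 4 → 16 → 37 → 58 → 89 → 145 → 42  (repeats 42)
542: 542 → 45 → 41 → 17 → 50 → 25 → 29 → 85 → 89 → 145 → 42 → 20 → 4 → 16 → 37 → 58 → 89  (repeats 89)
happy: 536

1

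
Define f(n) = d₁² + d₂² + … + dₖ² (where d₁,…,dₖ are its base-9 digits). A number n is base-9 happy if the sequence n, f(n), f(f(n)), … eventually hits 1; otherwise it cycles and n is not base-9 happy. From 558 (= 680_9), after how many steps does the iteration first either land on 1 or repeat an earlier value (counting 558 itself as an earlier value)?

6

558 = (6,8,0)_9 → 6² + 8² + 0² = 100
100 = (1,2,1)_9 → 1² + 2² + 1² = 6
6 = (6)_9 → 6² = 36
36 = (4,0)_9 → 4² + 0² = 16
16 = (1,7)_9 → 1² + 7² = 50
50 = (5,5)_9 → 5² + 5² = 50  — 50 repeats.
That took 6 steps.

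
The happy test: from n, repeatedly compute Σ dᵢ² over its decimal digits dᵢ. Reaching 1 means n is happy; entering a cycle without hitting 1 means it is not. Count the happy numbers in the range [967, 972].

1

967: 967 → 166 → 73 → 58 → 89 → 145 → 42 → 20 → 4 → 16 → 37 → 58  — not happy
968: 968 → 181 → 66 → 72 → 53 → 34 → 25 → 29 → 85 → 89 → 145 → 42 → 20 → 4 → 16 → 37 → 58 → 89  — not happy
969: 969 → 198 → 146 → 53 → 34 → 25 → 29 → 85 → 89 → 145 → 42 → 20 → 4 → 16 → 37 → 58 → 89  — not happy
970: 970 → 130 → 10 → 1  — happy
971: 971 → 131 → 11 → 2 → 4 → 16 → 37 → 58 → 89 → 145 → 42 → 20 → 4  — not happy
972: 972 → 134 → 26 → 40 → 16 → 37 → 58 → 89 → 145 → 42 → 20 → 4 → 16  — not happy
happy: 970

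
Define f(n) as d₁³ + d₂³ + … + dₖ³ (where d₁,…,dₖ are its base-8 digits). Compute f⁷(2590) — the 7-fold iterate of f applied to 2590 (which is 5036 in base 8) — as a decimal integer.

1

2590 = (5,0,3,6)_8 → 5³ + 0³ + 3³ + 6³ = 125 + 0 + 27 + 216 = 368
368 = (5,6,0)_8 → 5³ + 6³ + 0³ = 125 + 216 + 0 = 341
341 = (5,2,5)_8 → 5³ + 2³ + 5³ = 125 + 8 + 125 = 258
258 = (4,0,2)_8 → 4³ + 0³ + 2³ = 64 + 0 + 8 = 72
72 = (1,1,0)_8 → 1³ + 1³ + 0³ = 1 + 1 + 0 = 2
2 = (2)_8 → 2³ = 8
8 = (1,0)_8 → 1³ + 0³ = 1 + 0 = 1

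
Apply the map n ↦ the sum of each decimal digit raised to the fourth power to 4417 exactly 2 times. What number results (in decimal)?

4417 → 4⁴ + 4⁴ + 1⁴ + 7⁴ = 2914
2914 → 2⁴ + 9⁴ + 1⁴ + 4⁴ = 6834

6834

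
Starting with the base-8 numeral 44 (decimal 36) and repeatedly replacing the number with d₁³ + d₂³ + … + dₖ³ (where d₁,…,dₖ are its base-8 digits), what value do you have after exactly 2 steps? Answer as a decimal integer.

36 = (4,4)_8 → 4³ + 4³ = 128
128 = (2,0,0)_8 → 2³ + 0³ + 0³ = 8

8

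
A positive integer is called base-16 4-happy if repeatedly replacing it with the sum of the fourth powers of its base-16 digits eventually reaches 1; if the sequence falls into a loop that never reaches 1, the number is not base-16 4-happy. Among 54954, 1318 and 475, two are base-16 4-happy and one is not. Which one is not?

54954: 54954 → 49857 → 41489 → 10018 → 2449 → 13123 → 499 → 50707 → 22114 → 3233 → 30737 → 6499 → 7939 → 50707  — repeats 50707 (not base-16 4-happy)
1318: 1318 → 1937 → 8963 → 178 → 14657 → 6899 → 60707 → 67074 → 1313 → 642 → 4128 → 17 → 2 → 16 → 1  — reaches 1 (base-16 4-happy)
475: 475 → 43203 → 34913 → 9489 → 643 → 4193 → 1298 → 642 → 4128 → 17 → 2 → 16 → 1  — reaches 1 (base-16 4-happy)

54954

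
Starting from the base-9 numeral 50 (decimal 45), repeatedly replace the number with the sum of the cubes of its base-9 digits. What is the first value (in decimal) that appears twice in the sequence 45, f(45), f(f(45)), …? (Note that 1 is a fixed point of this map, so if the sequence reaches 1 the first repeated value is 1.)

45 = (5,0)_9 → 5³ + 0³ = 125 + 0 = 125
125 = (1,4,8)_9 → 1³ + 4³ + 8³ = 1 + 64 + 512 = 577
577 = (7,1,1)_9 → 7³ + 1³ + 1³ = 343 + 1 + 1 = 345
345 = (4,2,3)_9 → 4³ + 2³ + 3³ = 64 + 8 + 27 = 99
99 = (1,2,0)_9 → 1³ + 2³ + 0³ = 1 + 8 + 0 = 9
9 = (1,0)_9 → 1³ + 0³ = 1 + 0 = 1  — reached the fixed point 1.
1 → 1, so 1 is the first repeated value.

1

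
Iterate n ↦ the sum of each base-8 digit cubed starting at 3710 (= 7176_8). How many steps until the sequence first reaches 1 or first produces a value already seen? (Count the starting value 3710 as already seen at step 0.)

10

3710 = (7,1,7,6)_8 → 7³ + 1³ + 7³ + 6³ = 903
903 = (1,6,0,7)_8 → 1³ + 6³ + 0³ + 7³ = 560
560 = (1,0,6,0)_8 → 1³ + 0³ + 6³ + 0³ = 217
217 = (3,3,1)_8 → 3³ + 3³ + 1³ = 55
55 = (6,7)_8 → 6³ + 7³ = 559
559 = (1,0,5,7)_8 → 1³ + 0³ + 5³ + 7³ = 469
469 = (7,2,5)_8 → 7³ + 2³ + 5³ = 476
476 = (7,3,4)_8 → 7³ + 3³ + 4³ = 434
434 = (6,6,2)_8 → 6³ + 6³ + 2³ = 440
440 = (6,7,0)_8 → 6³ + 7³ + 0³ = 559  — 559 repeats.
That took 10 steps.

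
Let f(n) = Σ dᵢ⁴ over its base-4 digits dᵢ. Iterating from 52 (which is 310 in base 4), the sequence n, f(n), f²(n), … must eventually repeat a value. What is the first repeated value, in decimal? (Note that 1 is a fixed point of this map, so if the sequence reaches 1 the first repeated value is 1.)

1

52 = (3,1,0)_4 → 3⁴ + 1⁴ + 0⁴ = 82
82 = (1,1,0,2)_4 → 1⁴ + 1⁴ + 0⁴ + 2⁴ = 18
18 = (1,0,2)_4 → 1⁴ + 0⁴ + 2⁴ = 17
17 = (1,0,1)_4 → 1⁴ + 0⁴ + 1⁴ = 2
2 = (2)_4 → 2⁴ = 16
16 = (1,0,0)_4 → 1⁴ + 0⁴ + 0⁴ = 1  — reached the fixed point 1.
1 → 1, so 1 is the first repeated value.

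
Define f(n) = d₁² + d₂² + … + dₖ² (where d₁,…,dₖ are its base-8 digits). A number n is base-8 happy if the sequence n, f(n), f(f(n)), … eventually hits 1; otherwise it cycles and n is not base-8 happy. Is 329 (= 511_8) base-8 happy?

base-8 happy

329 = (5,1,1)_8 → 27
27 = (3,3)_8 → 18
18 = (2,2)_8 → 8
8 = (1,0)_8 → 1  — reached 1.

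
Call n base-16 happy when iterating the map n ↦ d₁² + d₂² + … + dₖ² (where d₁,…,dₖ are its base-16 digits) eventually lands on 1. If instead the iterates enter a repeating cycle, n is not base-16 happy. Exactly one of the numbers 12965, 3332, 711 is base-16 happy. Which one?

12965

12965: 12965 → 138 → 164 → 116 → 65 → 17 → 2 → 4 → 16 → 1  — reaches 1 (base-16 happy)
3332: 3332 → 185 → 202 → 244 → 241 → 226 → 200 → 208 → 169 → 181 → 146 → 85 → 50 → 13 → 169  — repeats 169 (not base-16 happy)
711: 711 → 197 → 169 → 181 → 146 → 85 → 50 → 13 → 169  — repeats 169 (not base-16 happy)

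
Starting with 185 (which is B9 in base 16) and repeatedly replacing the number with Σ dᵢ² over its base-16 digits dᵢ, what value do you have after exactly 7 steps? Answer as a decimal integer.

169

185 = (11,9)_16 → 11² + 9² = 121 + 81 = 202
202 = (12,10)_16 → 12² + 10² = 144 + 100 = 244
244 = (15,4)_16 → 15² + 4² = 225 + 16 = 241
241 = (15,1)_16 → 15² + 1² = 225 + 1 = 226
226 = (14,2)_16 → 14² + 2² = 196 + 4 = 200
200 = (12,8)_16 → 12² + 8² = 144 + 64 = 208
208 = (13,0)_16 → 13² + 0² = 169 + 0 = 169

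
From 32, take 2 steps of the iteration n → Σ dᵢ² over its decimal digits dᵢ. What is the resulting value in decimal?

32 → 3² + 2² = 13
13 → 1² + 3² = 10

10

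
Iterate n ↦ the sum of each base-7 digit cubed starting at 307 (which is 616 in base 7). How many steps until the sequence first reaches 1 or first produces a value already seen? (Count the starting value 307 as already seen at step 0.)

3

307 = (6,1,6)_7 → 6³ + 1³ + 6³ = 216 + 1 + 216 = 433
433 = (1,1,5,6)_7 → 1³ + 1³ + 5³ + 6³ = 1 + 1 + 125 + 216 = 343
343 = (1,0,0,0)_7 → 1³ + 0³ + 0³ + 0³ = 1 + 0 + 0 + 0 = 1  — reached 1.
That took 3 steps.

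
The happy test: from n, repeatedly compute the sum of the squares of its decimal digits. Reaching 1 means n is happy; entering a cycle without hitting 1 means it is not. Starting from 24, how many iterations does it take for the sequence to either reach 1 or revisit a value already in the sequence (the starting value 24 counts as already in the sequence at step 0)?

24 → 2² + 4² = 20
20 → 2² + 0² = 4
4 → 4² = 16
16 → 1² + 6² = 37
37 → 3² + 7² = 58
58 → 5² + 8² = 89
89 → 8² + 9² = 145
145 → 1² + 4² + 5² = 42
42 → 4² + 2² = 20  — 20 repeats.
That took 9 steps.

9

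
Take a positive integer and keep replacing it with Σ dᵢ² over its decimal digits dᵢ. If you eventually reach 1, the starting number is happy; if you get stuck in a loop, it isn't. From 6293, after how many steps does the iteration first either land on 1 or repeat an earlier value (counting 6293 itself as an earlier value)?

3

6293 → 6² + 2² + 9² + 3² = 130
130 → 1² + 3² + 0² = 10
10 → 1² + 0² = 1  — reached 1.
That took 3 steps.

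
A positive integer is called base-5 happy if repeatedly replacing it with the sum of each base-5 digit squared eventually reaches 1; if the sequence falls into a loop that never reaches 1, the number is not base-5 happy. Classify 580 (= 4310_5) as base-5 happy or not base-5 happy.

580 = (4,3,1,0)_5 → 26
26 = (1,0,1)_5 → 2
2 = (2)_5 → 4
4 = (4)_5 → 16
16 = (3,1)_5 → 10
10 = (2,0)_5 → 4  — 4 already seen; the sequence cycles without reaching 1.

not base-5 happy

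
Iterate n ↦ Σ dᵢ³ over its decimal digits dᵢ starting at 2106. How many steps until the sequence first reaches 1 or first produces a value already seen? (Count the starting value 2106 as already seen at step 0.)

2106 → 2³ + 1³ + 0³ + 6³ = 225
225 → 2³ + 2³ + 5³ = 141
141 → 1³ + 4³ + 1³ = 66
66 → 6³ + 6³ = 432
432 → 4³ + 3³ + 2³ = 99
99 → 9³ + 9³ = 1458
1458 → 1³ + 4³ + 5³ + 8³ = 702
702 → 7³ + 0³ + 2³ = 351
351 → 3³ + 5³ + 1³ = 153
153 → 1³ + 5³ + 3³ = 153  — 153 repeats.
That took 10 steps.

10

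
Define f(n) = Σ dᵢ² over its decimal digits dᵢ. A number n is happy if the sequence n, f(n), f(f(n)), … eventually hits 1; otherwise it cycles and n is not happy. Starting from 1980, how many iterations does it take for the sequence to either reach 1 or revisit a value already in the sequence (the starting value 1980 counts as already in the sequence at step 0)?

15

1980 → 146
146 → 53
53 → 34
34 → 25
25 → 29
29 → 85
85 → 89
89 → 145
145 → 42
42 → 20
20 → 4
4 → 16
16 → 37
37 → 58
58 → 89  — 89 repeats.
That took 15 steps.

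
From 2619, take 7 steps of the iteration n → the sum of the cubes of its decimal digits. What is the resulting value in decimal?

153

2619 → 2³ + 6³ + 1³ + 9³ = 954
954 → 9³ + 5³ + 4³ = 918
918 → 9³ + 1³ + 8³ = 1242
1242 → 1³ + 2³ + 4³ + 2³ = 81
81 → 8³ + 1³ = 513
513 → 5³ + 1³ + 3³ = 153
153 → 1³ + 5³ + 3³ = 153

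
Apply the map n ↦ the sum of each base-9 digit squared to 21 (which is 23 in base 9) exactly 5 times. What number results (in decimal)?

21 = (2,3)_9 → 2² + 3² = 4 + 9 = 13
13 = (1,4)_9 → 1² + 4² = 1 + 16 = 17
17 = (1,8)_9 → 1² + 8² = 1 + 64 = 65
65 = (7,2)_9 → 7² + 2² = 49 + 4 = 53
53 = (5,8)_9 → 5² + 8² = 25 + 64 = 89

89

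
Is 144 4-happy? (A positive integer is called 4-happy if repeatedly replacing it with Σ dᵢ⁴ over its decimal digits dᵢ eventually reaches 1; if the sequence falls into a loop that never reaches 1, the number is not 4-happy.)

not 4-happy

144 → 1⁴ + 4⁴ + 4⁴ = 1 + 256 + 256 = 513
513 → 5⁴ + 1⁴ + 3⁴ = 625 + 1 + 81 = 707
707 → 7⁴ + 0⁴ + 7⁴ = 2401 + 0 + 2401 = 4802
4802 → 4⁴ + 8⁴ + 0⁴ + 2⁴ = 256 + 4096 + 0 + 16 = 4368
4368 → 4⁴ + 3⁴ + 6⁴ + 8⁴ = 256 + 81 + 1296 + 4096 = 5729
5729 → 5⁴ + 7⁴ + 2⁴ + 9⁴ = 625 + 2401 + 16 + 6561 = 9603
9603 → 9⁴ + 6⁴ + 0⁴ + 3⁴ = 6561 + 1296 + 0 + 81 = 7938
7938 → 7⁴ + 9⁴ + 3⁴ + 8⁴ = 2401 + 6561 + 81 + 4096 = 13139
13139 → 1⁴ + 3⁴ + 1⁴ + 3⁴ + 9⁴ = 1 + 81 + 1 + 81 + 6561 = 6725
6725 → 6⁴ + 7⁴ + 2⁴ + 5⁴ = 1296 + 2401 + 16 + 625 = 4338
4338 → 4⁴ + 3⁴ + 3⁴ + 8⁴ = 256 + 81 + 81 + 4096 = 4514
4514 → 4⁴ + 5⁴ + 1⁴ + 4⁴ = 256 + 625 + 1 + 256 = 1138
1138 → 1⁴ + 1⁴ + 3⁴ + 8⁴ = 1 + 1 + 81 + 4096 = 4179
4179 → 4⁴ + 1⁴ + 7⁴ + 9⁴ = 256 + 1 + 2401 + 6561 = 9219
9219 → 9⁴ + 2⁴ + 1⁴ + 9⁴ = 6561 + 16 + 1 + 6561 = 13139  — 13139 already seen; the sequence cycles without reaching 1.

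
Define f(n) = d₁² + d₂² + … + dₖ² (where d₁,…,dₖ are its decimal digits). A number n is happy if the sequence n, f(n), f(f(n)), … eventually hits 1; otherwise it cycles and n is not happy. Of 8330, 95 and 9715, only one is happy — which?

8330: 8330 → 82 → 68 → 100 → 1  — reaches 1 (happy)
95: 95 → 106 → 37 → 58 → 89 → 145 → 42 → 20 → 4 → 16 → 37  — repeats 37 (not happy)
9715: 9715 → 156 → 62 → 40 → 16 → 37 → 58 → 89 → 145 → 42 → 20 → 4 → 16  — repeats 16 (not happy)

8330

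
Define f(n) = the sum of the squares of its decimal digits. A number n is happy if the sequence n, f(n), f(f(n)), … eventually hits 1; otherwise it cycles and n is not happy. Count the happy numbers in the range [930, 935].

930: 930 → 90 → 81 → 65 → 61 → 37 → 58 → 89 → 145 → 42 → 20 → 4 → 16 → 37  — not happy
931: 931 → 91 → 82 → 68 → 100 → 1  — happy
932: 932 → 94 → 97 → 130 → 10 → 1  — happy
933: 933 → 99 → 162 → 41 → 17 → 50 → 25 → 29 → 85 → 89 → 145 → 42 → 20 → 4 → 16 → 37 → 58 → 89  — not happy
934: 934 → 106 → 37 → 58 → 89 → 145 → 42 → 20 → 4 → 16 → 37  — not happy
935: 935 → 115 → 27 → 53 → 34 → 25 → 29 → 85 → 89 → 145 → 42 → 20 → 4 → 16 → 37 → 58 → 89  — not happy
happy: 931, 932

2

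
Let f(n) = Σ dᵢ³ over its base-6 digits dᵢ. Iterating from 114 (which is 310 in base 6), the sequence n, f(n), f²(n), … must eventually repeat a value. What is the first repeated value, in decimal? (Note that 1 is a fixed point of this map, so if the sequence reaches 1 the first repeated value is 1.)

28

114 = (3,1,0)_6 → 3³ + 1³ + 0³ = 27 + 1 + 0 = 28
28 = (4,4)_6 → 4³ + 4³ = 64 + 64 = 128
128 = (3,3,2)_6 → 3³ + 3³ + 2³ = 27 + 27 + 8 = 62
62 = (1,4,2)_6 → 1³ + 4³ + 2³ = 1 + 64 + 8 = 73
73 = (2,0,1)_6 → 2³ + 0³ + 1³ = 8 + 0 + 1 = 9
9 = (1,3)_6 → 1³ + 3³ = 1 + 27 = 28  — 28 already appeared earlier.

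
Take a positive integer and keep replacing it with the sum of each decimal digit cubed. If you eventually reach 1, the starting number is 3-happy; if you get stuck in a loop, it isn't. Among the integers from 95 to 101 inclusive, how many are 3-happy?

1

95: 95 → 854 → 701 → 344 → 155 → 251 → 134 → 92 → 737 → 713 → 371 → 371  — not 3-happy
96: 96 → 945 → 918 → 1242 → 81 → 513 → 153 → 153  — not 3-happy
97: 97 → 1072 → 352 → 160 → 217 → 352  — not 3-happy
98: 98 → 1241 → 74 → 407 → 407  — not 3-happy
99: 99 → 1458 → 702 → 351 → 153 → 153  — not 3-happy
100: 100 → 1  — 3-happy
101: 101 → 2 → 8 → 512 → 134 → 92 → 737 → 713 → 371 → 371  — not 3-happy
3-happy: 100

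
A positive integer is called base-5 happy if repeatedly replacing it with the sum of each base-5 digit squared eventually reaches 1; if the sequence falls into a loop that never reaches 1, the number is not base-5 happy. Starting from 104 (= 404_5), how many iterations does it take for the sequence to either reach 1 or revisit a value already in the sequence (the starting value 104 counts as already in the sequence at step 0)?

104 = (4,0,4)_5 → 32
32 = (1,1,2)_5 → 6
6 = (1,1)_5 → 2
2 = (2)_5 → 4
4 = (4)_5 → 16
16 = (3,1)_5 → 10
10 = (2,0)_5 → 4  — 4 repeats.
That took 7 steps.

7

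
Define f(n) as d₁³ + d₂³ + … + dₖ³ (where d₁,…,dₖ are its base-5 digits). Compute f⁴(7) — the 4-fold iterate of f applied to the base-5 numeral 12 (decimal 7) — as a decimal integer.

9

7 = (1,2)_5 → 1³ + 2³ = 9
9 = (1,4)_5 → 1³ + 4³ = 65
65 = (2,3,0)_5 → 2³ + 3³ + 0³ = 35
35 = (1,2,0)_5 → 1³ + 2³ + 0³ = 9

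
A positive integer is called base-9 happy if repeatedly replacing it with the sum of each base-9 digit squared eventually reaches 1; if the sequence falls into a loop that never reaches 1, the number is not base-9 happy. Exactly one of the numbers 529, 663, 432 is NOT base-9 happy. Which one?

432

529: 529 → 101 → 9 → 1  — reaches 1 (base-9 happy)
663: 663 → 101 → 9 → 1  — reaches 1 (base-9 happy)
432: 432 → 34 → 58 → 52 → 74 → 68 → 74  — repeats 74 (not base-9 happy)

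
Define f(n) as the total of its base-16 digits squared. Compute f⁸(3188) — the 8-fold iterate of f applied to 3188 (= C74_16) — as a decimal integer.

85

3188 = (12,7,4)_16 → 12² + 7² + 4² = 144 + 49 + 16 = 209
209 = (13,1)_16 → 13² + 1² = 169 + 1 = 170
170 = (10,10)_16 → 10² + 10² = 100 + 100 = 200
200 = (12,8)_16 → 12² + 8² = 144 + 64 = 208
208 = (13,0)_16 → 13² + 0² = 169 + 0 = 169
169 = (10,9)_16 → 10² + 9² = 100 + 81 = 181
181 = (11,5)_16 → 11² + 5² = 121 + 25 = 146
146 = (9,2)_16 → 9² + 2² = 81 + 4 = 85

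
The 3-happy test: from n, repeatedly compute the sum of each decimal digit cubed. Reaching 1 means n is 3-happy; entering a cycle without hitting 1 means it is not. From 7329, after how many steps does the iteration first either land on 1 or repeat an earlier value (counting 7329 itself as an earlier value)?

7329 → 7³ + 3³ + 2³ + 9³ = 1107
1107 → 1³ + 1³ + 0³ + 7³ = 345
345 → 3³ + 4³ + 5³ = 216
216 → 2³ + 1³ + 6³ = 225
225 → 2³ + 2³ + 5³ = 141
141 → 1³ + 4³ + 1³ = 66
66 → 6³ + 6³ = 432
432 → 4³ + 3³ + 2³ = 99
99 → 9³ + 9³ = 1458
1458 → 1³ + 4³ + 5³ + 8³ = 702
702 → 7³ + 0³ + 2³ = 351
351 → 3³ + 5³ + 1³ = 153
153 → 1³ + 5³ + 3³ = 153  — 153 repeats.
That took 13 steps.

13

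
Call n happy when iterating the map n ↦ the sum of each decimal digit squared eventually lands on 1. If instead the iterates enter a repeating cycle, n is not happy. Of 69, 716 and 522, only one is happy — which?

716

69: 69 → 117 → 51 → 26 → 40 → 16 → 37 → 58 → 89 → 145 → 42 → 20 → 4 → 16  — repeats 16 (not happy)
716: 716 → 86 → 100 → 1  — reaches 1 (happy)
522: 522 → 33 → 18 → 65 → 61 → 37 → 58 → 89 → 145 → 42 → 20 → 4 → 16 → 37  — repeats 37 (not happy)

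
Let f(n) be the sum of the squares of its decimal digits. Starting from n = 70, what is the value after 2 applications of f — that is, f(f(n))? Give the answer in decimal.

97

70 → 7² + 0² = 49
49 → 4² + 9² = 97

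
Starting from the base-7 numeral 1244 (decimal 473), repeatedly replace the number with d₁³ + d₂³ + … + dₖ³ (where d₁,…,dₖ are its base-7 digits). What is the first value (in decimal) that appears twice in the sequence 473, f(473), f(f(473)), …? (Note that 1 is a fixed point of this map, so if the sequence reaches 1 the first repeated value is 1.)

137

473 = (1,2,4,4)_7 → 137
137 = (2,5,4)_7 → 197
197 = (4,0,1)_7 → 65
65 = (1,2,2)_7 → 17
17 = (2,3)_7 → 35
35 = (5,0)_7 → 125
125 = (2,3,6)_7 → 251
251 = (5,0,6)_7 → 341
341 = (6,6,5)_7 → 557
557 = (1,4,2,4)_7 → 137  — 137 already appeared earlier.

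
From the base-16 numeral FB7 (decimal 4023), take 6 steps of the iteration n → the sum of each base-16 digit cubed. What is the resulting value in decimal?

576

4023 = (15,11,7)_16 → 15³ + 11³ + 7³ = 3375 + 1331 + 343 = 5049
5049 = (1,3,11,9)_16 → 1³ + 3³ + 11³ + 9³ = 1 + 27 + 1331 + 729 = 2088
2088 = (8,2,8)_16 → 8³ + 2³ + 8³ = 512 + 8 + 512 = 1032
1032 = (4,0,8)_16 → 4³ + 0³ + 8³ = 64 + 0 + 512 = 576
576 = (2,4,0)_16 → 2³ + 4³ + 0³ = 8 + 64 + 0 = 72
72 = (4,8)_16 → 4³ + 8³ = 64 + 512 = 576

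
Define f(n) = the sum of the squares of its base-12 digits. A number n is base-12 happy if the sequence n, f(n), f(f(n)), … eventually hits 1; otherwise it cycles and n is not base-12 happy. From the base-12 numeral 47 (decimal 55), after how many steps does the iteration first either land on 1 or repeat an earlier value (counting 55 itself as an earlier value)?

55 = (4,7)_12 → 65
65 = (5,5)_12 → 50
50 = (4,2)_12 → 20
20 = (1,8)_12 → 65  — 65 repeats.
That took 4 steps.

4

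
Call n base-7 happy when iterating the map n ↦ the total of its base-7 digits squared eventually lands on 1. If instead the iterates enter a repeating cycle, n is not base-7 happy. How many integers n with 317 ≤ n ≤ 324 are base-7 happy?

1

317: 317 → 49 → 1  — base-7 happy
318: 318 → 54 → 26 → 34 → 52 → 10 → 10  — not base-7 happy
319: 319 → 61 → 27 → 45 → 45  — not base-7 happy
320: 320 → 70 → 10 → 10  — not base-7 happy
321: 321 → 81 → 33 → 41 → 61 → 27 → 45 → 45  — not base-7 happy
322: 322 → 52 → 10 → 10  — not base-7 happy
323: 323 → 53 → 17 → 13 → 37 → 29 → 17  — not base-7 happy
324: 324 → 56 → 2 → 4 → 16 → 8 → 2  — not base-7 happy
base-7 happy: 317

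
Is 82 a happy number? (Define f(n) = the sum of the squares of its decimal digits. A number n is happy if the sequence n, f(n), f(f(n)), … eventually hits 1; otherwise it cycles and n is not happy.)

happy

82 → 8² + 2² = 64 + 4 = 68
68 → 6² + 8² = 36 + 64 = 100
100 → 1² + 0² + 0² = 1 + 0 + 0 = 1  — reached 1.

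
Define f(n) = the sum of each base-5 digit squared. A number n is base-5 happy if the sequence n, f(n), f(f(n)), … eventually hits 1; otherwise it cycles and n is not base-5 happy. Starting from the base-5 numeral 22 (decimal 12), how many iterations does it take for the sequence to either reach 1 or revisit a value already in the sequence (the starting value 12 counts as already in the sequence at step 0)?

5

12 = (2,2)_5 → 8
8 = (1,3)_5 → 10
10 = (2,0)_5 → 4
4 = (4)_5 → 16
16 = (3,1)_5 → 10  — 10 repeats.
That took 5 steps.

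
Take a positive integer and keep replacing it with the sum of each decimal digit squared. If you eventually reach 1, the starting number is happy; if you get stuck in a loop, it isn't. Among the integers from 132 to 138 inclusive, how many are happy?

132: 132 → 14 → 17 → 50 → 25 → 29 → 85 → 89 → 145 → 42 → 20 → 4 → 16 → 37 → 58 → 89  — not happy
133: 133 → 19 → 82 → 68 → 100 → 1  — happy
134: 134 → 26 → 40 → 16 → 37 → 58 → 89 → 145 → 42 → 20 → 4 → 16  — not happy
135: 135 → 35 → 34 → 25 → 29 → 85 → 89 → 145 → 42 → 20 → 4 → 16 → 37 → 58 → 89  — not happy
136: 136 → 46 → 52 → 29 → 85 → 89 → 145 → 42 → 20 → 4 → 16 → 37 → 58 → 89  — not happy
137: 137 → 59 → 106 → 37 → 58 → 89 → 145 → 42 → 20 → 4 → 16 → 37  — not happy
138: 138 → 74 → 65 → 61 → 37 → 58 → 89 → 145 → 42 → 20 → 4 → 16 → 37  — not happy
happy: 133

1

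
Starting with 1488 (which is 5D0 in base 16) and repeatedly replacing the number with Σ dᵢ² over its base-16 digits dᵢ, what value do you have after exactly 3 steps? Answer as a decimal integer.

97

1488 = (5,13,0)_16 → 5² + 13² + 0² = 194
194 = (12,2)_16 → 12² + 2² = 148
148 = (9,4)_16 → 9² + 4² = 97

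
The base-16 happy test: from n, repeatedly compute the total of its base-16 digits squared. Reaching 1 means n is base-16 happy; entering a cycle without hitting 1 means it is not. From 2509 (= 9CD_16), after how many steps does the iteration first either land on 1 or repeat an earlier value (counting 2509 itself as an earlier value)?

2509 = (9,12,13)_16 → 394
394 = (1,8,10)_16 → 165
165 = (10,5)_16 → 125
125 = (7,13)_16 → 218
218 = (13,10)_16 → 269
269 = (1,0,13)_16 → 170
170 = (10,10)_16 → 200
200 = (12,8)_16 → 208
208 = (13,0)_16 → 169
169 = (10,9)_16 → 181
181 = (11,5)_16 → 146
146 = (9,2)_16 → 85
85 = (5,5)_16 → 50
50 = (3,2)_16 → 13
13 = (13)_16 → 169  — 169 repeats.
That took 15 steps.

15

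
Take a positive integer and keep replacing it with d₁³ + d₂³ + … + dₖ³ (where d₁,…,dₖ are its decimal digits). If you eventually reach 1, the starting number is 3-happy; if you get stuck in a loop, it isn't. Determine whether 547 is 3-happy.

not 3-happy

547 → 5³ + 4³ + 7³ = 532
532 → 5³ + 3³ + 2³ = 160
160 → 1³ + 6³ + 0³ = 217
217 → 2³ + 1³ + 7³ = 352
352 → 3³ + 5³ + 2³ = 160  — 160 already seen; the sequence cycles without reaching 1.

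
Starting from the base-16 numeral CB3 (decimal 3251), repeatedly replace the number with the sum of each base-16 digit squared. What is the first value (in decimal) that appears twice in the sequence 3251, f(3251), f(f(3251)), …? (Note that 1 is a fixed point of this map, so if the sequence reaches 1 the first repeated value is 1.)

1

3251 = (12,11,3)_16 → 12² + 11² + 3² = 274
274 = (1,1,2)_16 → 1² + 1² + 2² = 6
6 = (6)_16 → 6² = 36
36 = (2,4)_16 → 2² + 4² = 20
20 = (1,4)_16 → 1² + 4² = 17
17 = (1,1)_16 → 1² + 1² = 2
2 = (2)_16 → 2² = 4
4 = (4)_16 → 4² = 16
16 = (1,0)_16 → 1² + 0² = 1  — reached the fixed point 1.
1 → 1, so 1 is the first repeated value.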